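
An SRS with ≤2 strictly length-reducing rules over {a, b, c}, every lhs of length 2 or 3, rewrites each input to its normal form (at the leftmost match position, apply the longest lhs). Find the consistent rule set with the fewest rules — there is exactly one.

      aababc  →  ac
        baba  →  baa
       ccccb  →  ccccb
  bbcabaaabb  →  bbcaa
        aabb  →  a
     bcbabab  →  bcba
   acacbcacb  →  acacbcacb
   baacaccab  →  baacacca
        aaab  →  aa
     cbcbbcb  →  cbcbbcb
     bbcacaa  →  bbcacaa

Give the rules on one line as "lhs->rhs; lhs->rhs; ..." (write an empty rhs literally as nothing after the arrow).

  | aababc => aabc => ac
  | baba => baa
  | ccccb
  | bbcabaaabb => bbcaaaabb => bbcaaab => bbcaa

aab->a; ab->a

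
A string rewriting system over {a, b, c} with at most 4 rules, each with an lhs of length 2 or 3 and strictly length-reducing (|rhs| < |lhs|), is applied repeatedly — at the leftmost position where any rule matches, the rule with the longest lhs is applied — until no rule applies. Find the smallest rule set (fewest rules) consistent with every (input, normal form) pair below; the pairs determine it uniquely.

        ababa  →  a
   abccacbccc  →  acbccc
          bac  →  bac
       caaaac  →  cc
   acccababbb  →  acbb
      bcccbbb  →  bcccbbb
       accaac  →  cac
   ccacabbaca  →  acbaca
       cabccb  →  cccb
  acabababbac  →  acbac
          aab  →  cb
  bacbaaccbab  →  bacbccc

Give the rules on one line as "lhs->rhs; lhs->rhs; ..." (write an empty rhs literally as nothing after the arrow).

  | ababa => aba => a
  | abccacbccc => ccacbccc => acbccc
  | bac
  | caaaac => ccaac => aac => cc

aa->c; ab->; bab->; cca->a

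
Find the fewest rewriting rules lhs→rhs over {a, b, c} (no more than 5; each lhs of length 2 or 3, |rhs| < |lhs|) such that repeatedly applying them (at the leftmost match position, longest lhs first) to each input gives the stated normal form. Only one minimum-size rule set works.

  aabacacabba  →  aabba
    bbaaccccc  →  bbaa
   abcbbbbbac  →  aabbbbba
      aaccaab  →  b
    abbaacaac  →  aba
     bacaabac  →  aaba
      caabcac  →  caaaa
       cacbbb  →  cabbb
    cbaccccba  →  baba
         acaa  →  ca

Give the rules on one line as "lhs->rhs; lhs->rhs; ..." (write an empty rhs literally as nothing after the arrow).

ac->a; aca->c; bc->a; cb->b

  | aabacacabba => aabccabba => aaacabba => aacbba => aabba
  | bbaaccccc => bbaacccc => bbaaccc => bbaacc => bbaac => bbaa
  | abcbbbbbac => aabbbbbac => aabbbbba
  | aaccaab => aacaab => acab => cb => b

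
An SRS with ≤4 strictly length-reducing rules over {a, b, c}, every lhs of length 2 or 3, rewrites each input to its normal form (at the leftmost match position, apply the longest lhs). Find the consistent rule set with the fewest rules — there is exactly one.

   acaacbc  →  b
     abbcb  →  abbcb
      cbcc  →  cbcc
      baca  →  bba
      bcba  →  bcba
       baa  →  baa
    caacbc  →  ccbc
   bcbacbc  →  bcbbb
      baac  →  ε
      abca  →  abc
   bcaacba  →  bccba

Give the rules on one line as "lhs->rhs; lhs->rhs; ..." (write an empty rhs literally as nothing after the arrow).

  | acaacbc => baacbc => babac => ac => b
  | abbcb
  | cbcc
  | baca => bba

ac->b; acb->ba; bab->; ca->c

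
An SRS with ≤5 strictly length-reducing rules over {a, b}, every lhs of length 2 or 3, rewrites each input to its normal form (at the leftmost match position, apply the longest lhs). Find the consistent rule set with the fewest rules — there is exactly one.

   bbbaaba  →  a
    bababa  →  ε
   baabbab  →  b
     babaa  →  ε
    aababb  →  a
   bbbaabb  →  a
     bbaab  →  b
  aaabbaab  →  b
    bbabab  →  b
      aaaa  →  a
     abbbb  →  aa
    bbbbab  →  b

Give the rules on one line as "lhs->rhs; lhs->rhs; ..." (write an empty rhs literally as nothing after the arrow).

  | bbbaaba => abaaba => aaaba => ba => a
  | bababa => ababa => aaba => aaa => ε
  | baabbab => aabbab => aabab => aaab => b
  | babaa => abaa => aaa => ε

aaa->; aab->aa; ba->a; bb->a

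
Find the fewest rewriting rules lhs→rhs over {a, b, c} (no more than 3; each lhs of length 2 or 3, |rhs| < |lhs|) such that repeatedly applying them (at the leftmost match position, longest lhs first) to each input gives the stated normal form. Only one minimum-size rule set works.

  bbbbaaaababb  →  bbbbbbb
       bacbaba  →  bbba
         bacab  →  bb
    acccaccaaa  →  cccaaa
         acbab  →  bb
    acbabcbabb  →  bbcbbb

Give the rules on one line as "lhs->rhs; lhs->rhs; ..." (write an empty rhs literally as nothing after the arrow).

ab->b; ac->

  | bbbbaaaababb => bbbbaaababb => bbbbaababb => bbbbababb => bbbbbabb => bbbbbbb
  | bacbaba => bbaba => bbba
  | bacab => bab => bb
  | acccaccaaa => ccaccaaa => cccaaa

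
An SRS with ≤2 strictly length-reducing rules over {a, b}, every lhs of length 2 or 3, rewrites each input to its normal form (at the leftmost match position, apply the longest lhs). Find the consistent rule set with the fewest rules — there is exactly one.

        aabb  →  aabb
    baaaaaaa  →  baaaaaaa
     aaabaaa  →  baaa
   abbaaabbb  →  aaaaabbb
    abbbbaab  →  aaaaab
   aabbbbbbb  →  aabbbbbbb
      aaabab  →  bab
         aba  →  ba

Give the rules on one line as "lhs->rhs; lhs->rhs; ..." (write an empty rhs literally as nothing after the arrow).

aba->ba; bba->aa

  | aabb
  | baaaaaaa
  | aaabaaa => aabaaa => abaaa => baaa
  | abbaaabbb => aaaaabbb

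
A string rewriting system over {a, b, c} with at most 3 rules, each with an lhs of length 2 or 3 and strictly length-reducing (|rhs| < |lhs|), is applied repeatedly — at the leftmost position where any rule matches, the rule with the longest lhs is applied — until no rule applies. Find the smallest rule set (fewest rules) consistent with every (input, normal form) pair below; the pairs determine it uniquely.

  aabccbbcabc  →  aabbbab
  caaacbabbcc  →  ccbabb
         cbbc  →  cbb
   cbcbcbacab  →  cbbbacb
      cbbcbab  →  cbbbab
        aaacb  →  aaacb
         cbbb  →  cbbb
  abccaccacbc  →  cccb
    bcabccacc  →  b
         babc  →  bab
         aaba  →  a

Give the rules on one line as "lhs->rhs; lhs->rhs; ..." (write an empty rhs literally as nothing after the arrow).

  | aabccbbcabc => aabcbbcabc => aabbbcabc => aabbbabc => aabbbab
  | caaacbabbcc => caacbabbcc => cacbabbcc => ccbabbcc => ccbabbc => ccbabb
  | cbbc => cbb
  | cbcbcbacab => cbbcbacab => cbbbacab => cbbbacb

aba->; bc->b; ca->c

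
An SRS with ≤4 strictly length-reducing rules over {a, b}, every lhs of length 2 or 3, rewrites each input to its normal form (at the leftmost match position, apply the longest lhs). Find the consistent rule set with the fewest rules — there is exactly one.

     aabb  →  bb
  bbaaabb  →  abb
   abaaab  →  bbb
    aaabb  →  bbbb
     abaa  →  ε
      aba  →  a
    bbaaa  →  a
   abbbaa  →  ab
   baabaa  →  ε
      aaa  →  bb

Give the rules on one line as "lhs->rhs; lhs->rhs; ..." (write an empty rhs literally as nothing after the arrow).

  | aabb => bb
  | bbaaabb => baabb => abb
  | abaaab => aaab => bbb
  | aaabb => bbbb

aa->; aaa->bb; ba->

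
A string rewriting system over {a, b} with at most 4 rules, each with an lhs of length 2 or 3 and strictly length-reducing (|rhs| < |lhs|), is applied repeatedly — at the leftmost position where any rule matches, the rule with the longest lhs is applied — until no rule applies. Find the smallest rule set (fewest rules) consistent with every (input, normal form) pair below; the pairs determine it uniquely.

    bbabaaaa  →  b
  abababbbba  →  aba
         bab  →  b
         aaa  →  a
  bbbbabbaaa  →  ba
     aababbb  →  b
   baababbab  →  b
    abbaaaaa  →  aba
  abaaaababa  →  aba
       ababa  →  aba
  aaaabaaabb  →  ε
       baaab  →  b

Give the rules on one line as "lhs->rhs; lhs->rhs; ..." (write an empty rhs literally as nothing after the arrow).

aa->; bab->b; bb->; bba->ba

  | bbabaaaa => babaaaa => baaaa => baa => b
  | abababbbba => ababbbba => abbbba => abba => aba
  | bab => b
  | aaa => a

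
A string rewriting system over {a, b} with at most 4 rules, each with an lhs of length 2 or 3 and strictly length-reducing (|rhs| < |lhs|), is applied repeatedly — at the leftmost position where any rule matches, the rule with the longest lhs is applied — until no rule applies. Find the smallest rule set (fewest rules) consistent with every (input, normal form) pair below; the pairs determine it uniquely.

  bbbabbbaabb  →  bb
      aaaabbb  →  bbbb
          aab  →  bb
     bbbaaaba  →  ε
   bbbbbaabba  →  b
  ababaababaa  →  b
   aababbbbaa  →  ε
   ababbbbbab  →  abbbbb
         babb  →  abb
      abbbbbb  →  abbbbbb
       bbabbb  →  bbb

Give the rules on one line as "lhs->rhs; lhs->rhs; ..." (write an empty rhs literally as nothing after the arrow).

aa->b; aba->ab; ba->a; bba->

  | bbbabbbaabb => bbbbaabb => bbabb => bb
  | aaaabbb => baabbb => aabbb => bbbb
  | aab => bb
  | bbbaaaba => baaba => aaba => bba => ε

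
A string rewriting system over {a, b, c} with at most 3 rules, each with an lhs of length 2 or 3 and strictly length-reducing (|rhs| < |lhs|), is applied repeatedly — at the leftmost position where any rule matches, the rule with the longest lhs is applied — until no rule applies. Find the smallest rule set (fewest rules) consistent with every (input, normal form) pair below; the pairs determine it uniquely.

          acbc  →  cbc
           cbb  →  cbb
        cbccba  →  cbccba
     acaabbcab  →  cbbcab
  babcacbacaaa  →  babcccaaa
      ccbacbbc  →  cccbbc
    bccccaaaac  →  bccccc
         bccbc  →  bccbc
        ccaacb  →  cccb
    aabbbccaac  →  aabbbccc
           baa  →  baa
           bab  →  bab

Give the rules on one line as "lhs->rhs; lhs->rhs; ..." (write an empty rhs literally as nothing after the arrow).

ac->c; aca->ac; bac->c

  | acbc => cbc
  | cbb
  | cbccba
  | acaabbcab => acabbcab => acbbcab => cbbcab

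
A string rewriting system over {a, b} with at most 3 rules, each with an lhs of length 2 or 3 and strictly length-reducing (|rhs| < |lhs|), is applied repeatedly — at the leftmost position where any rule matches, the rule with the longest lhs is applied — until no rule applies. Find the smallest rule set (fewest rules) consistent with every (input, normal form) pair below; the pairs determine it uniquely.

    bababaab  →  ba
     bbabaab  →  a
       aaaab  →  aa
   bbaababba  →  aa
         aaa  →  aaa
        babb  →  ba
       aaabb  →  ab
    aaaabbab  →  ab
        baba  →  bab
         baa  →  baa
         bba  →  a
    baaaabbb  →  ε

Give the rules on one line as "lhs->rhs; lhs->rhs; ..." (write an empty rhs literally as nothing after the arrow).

  | bababaab => babbaab => baaab => ba
  | bbabaab => abaab => abab => abb => a
  | aaaab => aa
  | bbaababba => aababba => abba => aa

aab->; aba->ab; bb->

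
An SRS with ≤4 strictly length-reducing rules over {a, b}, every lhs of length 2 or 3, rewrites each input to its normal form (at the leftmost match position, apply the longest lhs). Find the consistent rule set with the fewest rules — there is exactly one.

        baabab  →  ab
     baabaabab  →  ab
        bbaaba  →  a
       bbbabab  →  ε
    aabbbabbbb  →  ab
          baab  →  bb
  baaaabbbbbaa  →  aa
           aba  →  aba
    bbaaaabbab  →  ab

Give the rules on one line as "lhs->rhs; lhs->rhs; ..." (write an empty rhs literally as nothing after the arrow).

aab->; baa->b; bab->ab; bbb->

  | baabab => bbab => bab => ab
  | baabaabab => bbaabab => bbbab => ab
  | bbaaba => bbba => a
  | bbbabab => abab => aab => ε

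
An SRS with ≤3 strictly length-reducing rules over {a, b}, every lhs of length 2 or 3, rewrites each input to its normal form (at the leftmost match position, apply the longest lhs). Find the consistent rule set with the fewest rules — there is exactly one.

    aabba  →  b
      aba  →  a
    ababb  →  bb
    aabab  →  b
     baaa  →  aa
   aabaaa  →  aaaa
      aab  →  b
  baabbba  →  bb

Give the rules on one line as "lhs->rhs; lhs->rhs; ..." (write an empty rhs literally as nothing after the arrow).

  | aabba => abba => bba => b
  | aba => a
  | ababb => abb => bb
  | aabab => aab => ab => b

ab->b; aba->a; ba->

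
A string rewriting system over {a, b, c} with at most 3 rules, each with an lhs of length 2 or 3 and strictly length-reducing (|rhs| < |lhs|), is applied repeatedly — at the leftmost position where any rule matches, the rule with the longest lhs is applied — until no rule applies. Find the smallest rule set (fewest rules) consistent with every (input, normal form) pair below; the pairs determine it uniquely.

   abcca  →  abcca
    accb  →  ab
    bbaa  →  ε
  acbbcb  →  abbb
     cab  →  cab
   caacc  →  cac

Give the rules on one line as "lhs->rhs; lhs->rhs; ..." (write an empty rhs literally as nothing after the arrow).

  | abcca
  | accb => acb => ab
  | bbaa => ba => ε
  | acbbcb => abbcb => abbb

aac->a; ba->; cb->b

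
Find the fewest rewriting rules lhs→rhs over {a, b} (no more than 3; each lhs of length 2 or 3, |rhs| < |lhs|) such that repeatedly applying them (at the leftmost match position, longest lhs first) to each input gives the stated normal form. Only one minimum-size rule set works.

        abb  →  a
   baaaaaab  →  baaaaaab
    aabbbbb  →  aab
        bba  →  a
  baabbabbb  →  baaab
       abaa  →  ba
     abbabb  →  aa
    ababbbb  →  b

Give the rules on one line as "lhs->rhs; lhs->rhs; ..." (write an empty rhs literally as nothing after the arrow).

  | abb => a
  | baaaaaab
  | aabbbbb => aabbb => aab
  | bba => a

aba->b; bb->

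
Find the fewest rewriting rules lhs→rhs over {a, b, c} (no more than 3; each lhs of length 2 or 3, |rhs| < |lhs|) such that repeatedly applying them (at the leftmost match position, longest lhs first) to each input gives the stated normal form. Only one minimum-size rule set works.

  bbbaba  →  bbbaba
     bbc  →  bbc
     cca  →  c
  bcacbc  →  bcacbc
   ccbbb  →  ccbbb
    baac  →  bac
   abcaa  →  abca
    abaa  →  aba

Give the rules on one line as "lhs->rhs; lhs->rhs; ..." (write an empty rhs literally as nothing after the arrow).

  | bbbaba
  | bbc
  | cca => c
  | bcacbc

aa->a; cca->c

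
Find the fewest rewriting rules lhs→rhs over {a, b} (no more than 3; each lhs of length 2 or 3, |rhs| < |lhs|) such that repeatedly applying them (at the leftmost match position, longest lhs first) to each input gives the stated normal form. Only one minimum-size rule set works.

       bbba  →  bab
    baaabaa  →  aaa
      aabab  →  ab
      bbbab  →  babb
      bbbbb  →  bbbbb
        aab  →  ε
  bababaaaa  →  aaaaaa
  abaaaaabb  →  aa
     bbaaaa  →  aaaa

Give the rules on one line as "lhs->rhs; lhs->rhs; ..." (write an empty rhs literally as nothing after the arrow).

  | bbba => bab
  | baaabaa => aaabaa => aaa
  | aabab => ab
  | bbbab => babb

aab->; baa->aa; bba->ab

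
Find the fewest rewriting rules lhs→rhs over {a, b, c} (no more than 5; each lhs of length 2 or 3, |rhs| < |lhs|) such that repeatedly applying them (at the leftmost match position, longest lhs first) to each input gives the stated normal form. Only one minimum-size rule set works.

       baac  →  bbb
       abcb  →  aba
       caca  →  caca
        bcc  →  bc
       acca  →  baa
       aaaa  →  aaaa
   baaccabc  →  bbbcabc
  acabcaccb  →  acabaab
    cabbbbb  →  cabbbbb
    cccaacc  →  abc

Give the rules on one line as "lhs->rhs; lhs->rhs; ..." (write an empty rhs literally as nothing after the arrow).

  | baac => bbb
  | abcb => aba
  | caca
  | bcc => bc

aac->bb; acc->ba; cb->a; cc->c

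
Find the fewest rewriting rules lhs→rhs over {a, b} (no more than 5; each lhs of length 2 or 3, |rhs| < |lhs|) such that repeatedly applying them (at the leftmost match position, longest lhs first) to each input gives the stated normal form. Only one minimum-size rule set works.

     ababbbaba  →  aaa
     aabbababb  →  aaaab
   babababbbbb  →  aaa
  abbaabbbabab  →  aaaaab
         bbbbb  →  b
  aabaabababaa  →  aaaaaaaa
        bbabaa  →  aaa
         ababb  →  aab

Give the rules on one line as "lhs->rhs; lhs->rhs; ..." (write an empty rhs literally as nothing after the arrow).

ba->; baa->aa; bab->a; bb->

  | ababbbaba => aabbaba => aaaba => aaa
  | aabbababb => aaababb => aaaab
  | babababbbbb => aababbbbb => aaabbbb => aaabb => aaa
  | abbaabbbabab => aaabbbabab => aaababab => aaaaab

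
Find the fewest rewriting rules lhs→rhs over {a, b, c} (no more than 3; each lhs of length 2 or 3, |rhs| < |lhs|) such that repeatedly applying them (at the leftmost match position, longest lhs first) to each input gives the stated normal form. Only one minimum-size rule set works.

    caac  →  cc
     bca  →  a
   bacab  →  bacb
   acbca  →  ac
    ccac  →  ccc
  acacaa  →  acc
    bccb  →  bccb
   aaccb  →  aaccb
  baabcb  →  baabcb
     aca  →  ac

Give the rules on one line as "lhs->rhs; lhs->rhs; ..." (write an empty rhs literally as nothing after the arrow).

bca->a; ca->c

  | caac => cac => cc
  | bca => a
  | bacab => bacb
  | acbca => aca => ac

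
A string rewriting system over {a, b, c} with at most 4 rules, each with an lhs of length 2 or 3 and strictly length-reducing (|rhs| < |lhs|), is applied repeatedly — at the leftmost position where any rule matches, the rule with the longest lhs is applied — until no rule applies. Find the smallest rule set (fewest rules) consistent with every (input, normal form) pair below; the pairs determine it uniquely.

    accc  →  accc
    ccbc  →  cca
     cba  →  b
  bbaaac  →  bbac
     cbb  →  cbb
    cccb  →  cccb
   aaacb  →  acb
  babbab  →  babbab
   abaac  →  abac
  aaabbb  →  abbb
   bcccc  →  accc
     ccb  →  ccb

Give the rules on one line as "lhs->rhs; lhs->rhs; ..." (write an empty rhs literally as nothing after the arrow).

aa->a; bc->a; cba->b

  | accc
  | ccbc => cca
  | cba => b
  | bbaaac => bbaac => bbac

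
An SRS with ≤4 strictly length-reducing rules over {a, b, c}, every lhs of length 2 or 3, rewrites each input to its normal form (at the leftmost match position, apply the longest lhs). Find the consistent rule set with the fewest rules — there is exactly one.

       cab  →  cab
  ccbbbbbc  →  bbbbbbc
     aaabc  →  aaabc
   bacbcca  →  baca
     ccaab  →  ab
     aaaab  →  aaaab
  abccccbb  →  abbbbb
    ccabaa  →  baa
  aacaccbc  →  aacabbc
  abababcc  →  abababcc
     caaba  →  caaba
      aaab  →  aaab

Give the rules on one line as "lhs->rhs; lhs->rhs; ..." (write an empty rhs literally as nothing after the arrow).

  | cab
  | ccbbbbbc => bbbbbbc
  | aaabc
  | bacbcca => baca

cbc->; cca->; ccb->bb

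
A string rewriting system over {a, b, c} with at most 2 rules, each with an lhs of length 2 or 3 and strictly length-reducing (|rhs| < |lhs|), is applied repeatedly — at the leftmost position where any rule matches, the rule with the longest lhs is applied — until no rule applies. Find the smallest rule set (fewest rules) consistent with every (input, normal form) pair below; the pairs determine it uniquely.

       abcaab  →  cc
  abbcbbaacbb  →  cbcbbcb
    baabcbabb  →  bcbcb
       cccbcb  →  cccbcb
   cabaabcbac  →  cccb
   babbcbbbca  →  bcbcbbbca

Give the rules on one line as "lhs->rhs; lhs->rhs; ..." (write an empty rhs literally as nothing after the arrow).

  | abcaab => ccaab => ccac => cc
  | abbcbbaacbb => cbcbbaacbb => cbcbbabb => cbcbbcb
  | baabcbabb => baccbabb => bcbabb => bcbcb
  | cccbcb

ab->c; ac->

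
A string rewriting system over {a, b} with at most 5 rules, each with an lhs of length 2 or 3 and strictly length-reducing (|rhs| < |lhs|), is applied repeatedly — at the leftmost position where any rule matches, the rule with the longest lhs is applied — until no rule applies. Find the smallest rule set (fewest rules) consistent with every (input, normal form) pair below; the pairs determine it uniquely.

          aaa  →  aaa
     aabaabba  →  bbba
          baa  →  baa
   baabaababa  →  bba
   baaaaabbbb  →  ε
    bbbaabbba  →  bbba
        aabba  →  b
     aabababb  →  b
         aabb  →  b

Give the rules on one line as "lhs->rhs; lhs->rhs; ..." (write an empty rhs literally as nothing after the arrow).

ab->b; aba->b; abb->b; bab->

  | aaa
  | aabaabba => ababba => bbba
  | baa
  | baabaababa => babababa => ababa => bba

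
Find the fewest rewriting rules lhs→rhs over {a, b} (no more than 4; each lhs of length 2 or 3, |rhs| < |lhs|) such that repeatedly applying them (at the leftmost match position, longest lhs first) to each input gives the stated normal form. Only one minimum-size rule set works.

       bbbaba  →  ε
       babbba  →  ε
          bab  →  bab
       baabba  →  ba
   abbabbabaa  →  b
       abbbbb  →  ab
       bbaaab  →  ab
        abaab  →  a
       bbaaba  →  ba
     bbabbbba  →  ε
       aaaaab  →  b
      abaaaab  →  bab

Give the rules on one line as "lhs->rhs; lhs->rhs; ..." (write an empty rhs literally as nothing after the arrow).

  | bbbaba => ababa => baba => bba => aa => ε
  | babbba => baaba => bba => aa => ε
  | bab
  | baabba => bbba => aba => ba

aa->; aaa->; aba->ba; bb->a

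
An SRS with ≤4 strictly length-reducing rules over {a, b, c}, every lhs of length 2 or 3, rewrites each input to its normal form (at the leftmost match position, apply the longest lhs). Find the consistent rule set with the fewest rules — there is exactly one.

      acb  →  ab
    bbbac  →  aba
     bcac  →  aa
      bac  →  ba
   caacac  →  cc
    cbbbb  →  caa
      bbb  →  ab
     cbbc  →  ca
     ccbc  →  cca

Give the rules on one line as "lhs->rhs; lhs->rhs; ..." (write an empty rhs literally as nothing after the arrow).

aaa->; ac->a; bb->a; bc->a

  | acb => ab
  | bbbac => abac => aba
  | bcac => aac => aa
  | bac => ba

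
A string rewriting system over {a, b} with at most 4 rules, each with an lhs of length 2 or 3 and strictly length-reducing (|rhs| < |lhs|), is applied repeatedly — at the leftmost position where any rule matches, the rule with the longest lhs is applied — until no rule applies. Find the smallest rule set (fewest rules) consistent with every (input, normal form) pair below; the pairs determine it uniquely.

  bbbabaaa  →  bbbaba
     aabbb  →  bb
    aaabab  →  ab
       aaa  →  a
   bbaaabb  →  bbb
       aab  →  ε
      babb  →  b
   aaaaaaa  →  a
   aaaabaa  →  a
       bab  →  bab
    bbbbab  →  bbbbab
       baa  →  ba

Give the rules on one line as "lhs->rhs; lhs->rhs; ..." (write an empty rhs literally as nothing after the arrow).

aa->a; aab->; abb->

  | bbbabaaa => bbbabaa => bbbaba
  | aabbb => bb
  | aaabab => aabab => ab
  | aaa => aa => a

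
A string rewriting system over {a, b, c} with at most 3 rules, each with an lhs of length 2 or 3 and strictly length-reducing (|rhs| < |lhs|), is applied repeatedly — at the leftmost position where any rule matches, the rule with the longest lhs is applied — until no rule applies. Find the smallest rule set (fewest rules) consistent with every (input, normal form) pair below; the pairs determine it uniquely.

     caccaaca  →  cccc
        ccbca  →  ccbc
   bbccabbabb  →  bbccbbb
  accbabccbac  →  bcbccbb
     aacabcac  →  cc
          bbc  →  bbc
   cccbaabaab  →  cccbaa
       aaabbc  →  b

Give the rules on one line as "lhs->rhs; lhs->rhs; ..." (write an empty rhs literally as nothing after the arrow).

ab->; ac->b; ca->c

  | caccaaca => cccaaca => cccaca => cccca => cccc
  | ccbca => ccbc
  | bbccabbabb => bbccbbabb => bbccbbb
  | accbabccbac => bcbabccbac => bcbccbac => bcbccbb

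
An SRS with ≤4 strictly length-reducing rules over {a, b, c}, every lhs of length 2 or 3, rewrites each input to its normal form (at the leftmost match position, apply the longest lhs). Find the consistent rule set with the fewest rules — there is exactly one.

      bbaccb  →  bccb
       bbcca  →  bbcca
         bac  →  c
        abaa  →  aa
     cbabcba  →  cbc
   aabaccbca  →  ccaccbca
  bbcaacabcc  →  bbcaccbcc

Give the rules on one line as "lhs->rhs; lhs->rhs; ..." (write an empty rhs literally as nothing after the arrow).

  | bbaccb => bccb
  | bbcca
  | bac => c
  | abaa => aa

aab->cc; aca->cc; ba->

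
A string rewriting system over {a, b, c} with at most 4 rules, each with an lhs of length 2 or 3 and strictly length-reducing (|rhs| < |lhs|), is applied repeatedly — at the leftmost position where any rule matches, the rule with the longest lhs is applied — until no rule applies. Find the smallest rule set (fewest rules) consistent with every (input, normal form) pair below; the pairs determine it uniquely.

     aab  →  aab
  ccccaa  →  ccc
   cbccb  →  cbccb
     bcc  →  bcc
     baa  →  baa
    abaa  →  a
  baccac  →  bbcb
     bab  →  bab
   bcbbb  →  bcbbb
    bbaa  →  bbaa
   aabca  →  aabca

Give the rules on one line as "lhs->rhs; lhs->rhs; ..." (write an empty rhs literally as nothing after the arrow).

aba->; ac->b; caa->

  | aab
  | ccccaa => ccc
  | cbccb
  | bcc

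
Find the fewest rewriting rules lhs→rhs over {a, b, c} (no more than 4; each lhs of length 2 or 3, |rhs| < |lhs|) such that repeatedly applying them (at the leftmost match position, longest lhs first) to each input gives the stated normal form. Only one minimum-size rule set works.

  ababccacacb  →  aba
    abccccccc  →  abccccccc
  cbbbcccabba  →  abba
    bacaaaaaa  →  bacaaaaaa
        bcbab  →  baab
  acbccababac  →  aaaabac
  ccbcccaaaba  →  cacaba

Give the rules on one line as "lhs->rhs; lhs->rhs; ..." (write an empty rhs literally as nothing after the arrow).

  | ababccacacb => ababccacb => ababccb => ababca => aba
  | abccccccc
  | cbbbcccabba => abbcccabba => abbccbba => abbcaba => abba
  | bacaaaaaa

bca->; cb->a; cca->c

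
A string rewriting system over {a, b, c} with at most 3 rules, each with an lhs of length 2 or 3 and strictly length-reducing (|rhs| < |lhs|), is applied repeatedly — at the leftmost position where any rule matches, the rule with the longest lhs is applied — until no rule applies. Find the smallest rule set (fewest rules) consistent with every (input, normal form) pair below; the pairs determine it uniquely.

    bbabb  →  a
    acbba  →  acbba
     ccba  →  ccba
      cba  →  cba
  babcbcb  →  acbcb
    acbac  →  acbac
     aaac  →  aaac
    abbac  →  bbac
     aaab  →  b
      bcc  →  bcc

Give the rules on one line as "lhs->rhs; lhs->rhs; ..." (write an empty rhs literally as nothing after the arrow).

  | bbabb => bab => a
  | acbba
  | ccba
  | cba

ab->b; bab->a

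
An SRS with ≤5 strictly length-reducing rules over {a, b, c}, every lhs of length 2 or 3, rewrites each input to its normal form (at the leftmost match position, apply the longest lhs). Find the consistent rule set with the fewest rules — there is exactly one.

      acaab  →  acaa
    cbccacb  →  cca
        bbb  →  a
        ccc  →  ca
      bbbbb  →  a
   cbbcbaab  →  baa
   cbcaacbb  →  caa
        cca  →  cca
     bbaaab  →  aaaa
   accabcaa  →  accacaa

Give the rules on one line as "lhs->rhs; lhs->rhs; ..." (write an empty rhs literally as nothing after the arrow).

ab->a; bb->a; cb->; ccc->ca

  | acaab => acaa
  | cbccacb => ccacb => cca
  | bbb => ab => a
  | ccc => ca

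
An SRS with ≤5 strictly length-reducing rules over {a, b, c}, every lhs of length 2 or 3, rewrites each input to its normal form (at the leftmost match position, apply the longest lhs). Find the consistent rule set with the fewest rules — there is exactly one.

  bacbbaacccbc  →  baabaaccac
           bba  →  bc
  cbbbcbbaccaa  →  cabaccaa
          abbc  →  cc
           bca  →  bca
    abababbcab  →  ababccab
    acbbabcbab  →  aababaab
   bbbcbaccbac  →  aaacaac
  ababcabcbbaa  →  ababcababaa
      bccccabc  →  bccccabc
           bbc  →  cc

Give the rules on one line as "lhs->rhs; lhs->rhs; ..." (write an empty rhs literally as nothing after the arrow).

abb->c; bb->c; bba->bc; cb->a

  | bacbbaacccbc => baabaacccbc => baabaaccac
  | bba => bc
  | cbbbcbbaccaa => abbcbbaccaa => ccbbaccaa => cabaccaa
  | abbc => cc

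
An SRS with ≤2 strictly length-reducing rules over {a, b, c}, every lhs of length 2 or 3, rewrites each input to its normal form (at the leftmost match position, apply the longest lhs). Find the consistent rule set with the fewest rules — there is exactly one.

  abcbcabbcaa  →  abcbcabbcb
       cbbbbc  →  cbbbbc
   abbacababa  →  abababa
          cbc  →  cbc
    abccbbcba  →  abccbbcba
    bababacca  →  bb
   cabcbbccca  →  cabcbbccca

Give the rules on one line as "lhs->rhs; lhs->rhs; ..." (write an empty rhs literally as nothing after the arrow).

  | abcbcabbcaa => abcbcabbcb
  | cbbbbc
  | abbacababa => abababa
  | cbc

aa->b; bac->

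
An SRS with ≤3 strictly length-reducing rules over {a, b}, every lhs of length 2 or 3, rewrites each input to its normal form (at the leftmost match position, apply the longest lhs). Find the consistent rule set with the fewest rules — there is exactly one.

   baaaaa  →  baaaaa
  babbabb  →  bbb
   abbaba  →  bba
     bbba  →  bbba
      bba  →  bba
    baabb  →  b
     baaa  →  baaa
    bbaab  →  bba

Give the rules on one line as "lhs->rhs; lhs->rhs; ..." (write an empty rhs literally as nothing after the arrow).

  | baaaaa
  | babbabb => bbabb => bbb
  | abbaba => baba => bba
  | bbba

ab->; aba->ba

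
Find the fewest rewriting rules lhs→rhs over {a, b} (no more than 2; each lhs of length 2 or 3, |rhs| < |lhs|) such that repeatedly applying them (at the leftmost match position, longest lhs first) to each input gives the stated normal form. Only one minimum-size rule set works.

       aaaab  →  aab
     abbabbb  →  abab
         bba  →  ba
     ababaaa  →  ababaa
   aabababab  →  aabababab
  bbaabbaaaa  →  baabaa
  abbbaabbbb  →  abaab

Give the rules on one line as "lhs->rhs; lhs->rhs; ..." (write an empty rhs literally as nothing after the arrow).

  | aaaab => aaab => aab
  | abbabbb => ababbb => ababb => abab
  | bba => ba
  | ababaaa => ababaa

aaa->aa; bb->b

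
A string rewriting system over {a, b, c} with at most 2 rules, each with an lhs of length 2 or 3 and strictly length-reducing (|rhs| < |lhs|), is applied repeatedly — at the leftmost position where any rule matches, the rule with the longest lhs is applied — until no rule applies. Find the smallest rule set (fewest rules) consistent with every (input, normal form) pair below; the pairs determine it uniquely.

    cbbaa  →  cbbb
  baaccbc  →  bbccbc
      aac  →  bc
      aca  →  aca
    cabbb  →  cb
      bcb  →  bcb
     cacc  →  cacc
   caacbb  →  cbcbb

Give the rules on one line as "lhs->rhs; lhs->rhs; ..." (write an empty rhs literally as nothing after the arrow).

  | cbbaa => cbbb
  | baaccbc => bbccbc
  | aac => bc
  | aca

aa->b; abb->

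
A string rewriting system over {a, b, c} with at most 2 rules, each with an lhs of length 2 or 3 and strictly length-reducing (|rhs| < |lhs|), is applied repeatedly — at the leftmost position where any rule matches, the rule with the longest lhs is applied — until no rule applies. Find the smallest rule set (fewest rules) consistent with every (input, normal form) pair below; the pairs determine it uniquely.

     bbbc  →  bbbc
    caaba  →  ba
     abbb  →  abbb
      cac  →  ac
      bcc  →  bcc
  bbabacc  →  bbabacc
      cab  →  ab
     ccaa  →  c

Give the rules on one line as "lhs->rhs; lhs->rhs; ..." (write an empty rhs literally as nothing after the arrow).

ca->a; caa->

  | bbbc
  | caaba => ba
  | abbb
  | cac => ac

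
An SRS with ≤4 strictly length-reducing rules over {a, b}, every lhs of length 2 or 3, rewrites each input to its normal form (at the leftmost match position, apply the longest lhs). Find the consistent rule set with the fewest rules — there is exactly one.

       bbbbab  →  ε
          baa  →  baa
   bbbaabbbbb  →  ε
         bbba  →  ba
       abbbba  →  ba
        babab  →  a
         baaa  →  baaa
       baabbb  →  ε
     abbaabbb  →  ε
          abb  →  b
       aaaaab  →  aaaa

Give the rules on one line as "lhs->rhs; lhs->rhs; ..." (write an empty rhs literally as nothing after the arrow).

  | bbbbab => bbab => ab => ε
  | baa
  | bbbaabbbbb => baabbbbb => babbbb => abbb => bb => ε
  | bbba => ba

ab->; bab->a; bb->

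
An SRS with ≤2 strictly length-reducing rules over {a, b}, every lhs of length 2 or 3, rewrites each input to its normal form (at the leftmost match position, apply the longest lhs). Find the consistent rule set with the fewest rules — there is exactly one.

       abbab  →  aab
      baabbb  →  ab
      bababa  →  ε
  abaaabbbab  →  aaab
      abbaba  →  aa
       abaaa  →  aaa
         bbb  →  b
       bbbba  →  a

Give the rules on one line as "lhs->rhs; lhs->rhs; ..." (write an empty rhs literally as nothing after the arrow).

  | abbab => aab
  | baabbb => abbb => ab
  | bababa => baba => ba => ε
  | abaaabbbab => aaabbbab => aaabab => aaab

ba->; bb->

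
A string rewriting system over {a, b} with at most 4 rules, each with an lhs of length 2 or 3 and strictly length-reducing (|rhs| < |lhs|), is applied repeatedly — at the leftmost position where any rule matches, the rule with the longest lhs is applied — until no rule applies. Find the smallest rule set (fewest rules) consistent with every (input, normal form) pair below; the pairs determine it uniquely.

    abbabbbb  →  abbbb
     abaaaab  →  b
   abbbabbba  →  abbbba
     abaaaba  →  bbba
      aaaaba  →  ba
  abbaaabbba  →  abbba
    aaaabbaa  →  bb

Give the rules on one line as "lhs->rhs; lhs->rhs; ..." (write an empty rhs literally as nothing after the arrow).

aa->; aba->bb; bab->

  | abbabbbb => abbbb
  | abaaaab => bbaaab => bbab => b
  | abbbabbba => abbbba
  | abaaaba => bbaaba => bbba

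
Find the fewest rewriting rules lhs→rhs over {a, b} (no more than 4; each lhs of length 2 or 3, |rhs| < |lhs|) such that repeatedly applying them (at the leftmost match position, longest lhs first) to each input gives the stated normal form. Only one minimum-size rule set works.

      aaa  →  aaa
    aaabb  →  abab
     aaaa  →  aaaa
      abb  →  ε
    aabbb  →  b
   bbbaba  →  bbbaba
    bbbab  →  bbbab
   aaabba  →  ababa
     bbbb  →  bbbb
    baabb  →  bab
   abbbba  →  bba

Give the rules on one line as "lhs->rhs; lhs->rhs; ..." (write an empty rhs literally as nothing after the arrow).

aab->ba; abb->; baa->aa

  | aaa
  | aaabb => abab
  | aaaa
  | abb => ε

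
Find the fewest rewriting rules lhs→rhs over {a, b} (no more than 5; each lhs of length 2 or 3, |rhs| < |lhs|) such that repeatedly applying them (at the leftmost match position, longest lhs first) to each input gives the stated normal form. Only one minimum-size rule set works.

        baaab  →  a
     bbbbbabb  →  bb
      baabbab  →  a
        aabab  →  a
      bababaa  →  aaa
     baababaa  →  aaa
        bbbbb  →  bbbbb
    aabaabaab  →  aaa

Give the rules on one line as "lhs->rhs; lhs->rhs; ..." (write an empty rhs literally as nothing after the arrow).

  | baaab => aab => a
  | bbbbbabb => bbbbab => bbba => bb
  | baabbab => abbab => abab => aab => a
  | aabab => aab => a

aab->a; ab->a; ba->; bab->a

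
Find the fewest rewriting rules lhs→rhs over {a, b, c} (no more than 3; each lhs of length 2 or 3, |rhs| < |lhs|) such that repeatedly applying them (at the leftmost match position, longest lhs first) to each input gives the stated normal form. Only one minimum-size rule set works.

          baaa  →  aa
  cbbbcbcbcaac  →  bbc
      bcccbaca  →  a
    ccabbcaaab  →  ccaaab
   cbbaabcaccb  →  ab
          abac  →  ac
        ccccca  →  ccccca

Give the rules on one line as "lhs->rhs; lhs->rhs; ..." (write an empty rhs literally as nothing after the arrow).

  | baaa => aa
  | cbbbcbcbcaac => bbbcbcbcaac => bbbbcbcaac => bbbbbcaac => bbbbaac => bbbac => bbc
  | bcccbaca => bccbaca => bcbaca => bbaca => bca => a
  | ccabbcaaab => ccabaaab => ccaaab

ba->; bca->a; cb->b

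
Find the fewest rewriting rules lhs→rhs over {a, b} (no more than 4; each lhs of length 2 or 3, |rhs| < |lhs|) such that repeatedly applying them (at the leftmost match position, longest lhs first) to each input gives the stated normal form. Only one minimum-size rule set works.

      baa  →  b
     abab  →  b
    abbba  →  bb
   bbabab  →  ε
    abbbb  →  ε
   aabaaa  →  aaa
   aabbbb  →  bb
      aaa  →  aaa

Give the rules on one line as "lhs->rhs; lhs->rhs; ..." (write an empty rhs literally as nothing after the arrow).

  | baa => ba => b
  | abab => b
  | abbba => bba => bb
  | bbabab => bbbab => ab => ε

ab->; aba->; ba->b; bbb->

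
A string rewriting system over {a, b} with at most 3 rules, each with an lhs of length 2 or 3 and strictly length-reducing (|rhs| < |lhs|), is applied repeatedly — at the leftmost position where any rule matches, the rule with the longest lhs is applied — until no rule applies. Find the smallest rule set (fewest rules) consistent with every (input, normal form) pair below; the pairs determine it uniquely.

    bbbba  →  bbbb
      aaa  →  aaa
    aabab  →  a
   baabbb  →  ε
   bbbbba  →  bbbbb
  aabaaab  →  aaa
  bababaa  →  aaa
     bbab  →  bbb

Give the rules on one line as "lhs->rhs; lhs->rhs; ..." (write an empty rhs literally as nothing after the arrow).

  | bbbba => bbbb
  | aaa
  | aabab => aab => a
  | baabbb => babb => ab => ε

ab->; bab->a; bba->bb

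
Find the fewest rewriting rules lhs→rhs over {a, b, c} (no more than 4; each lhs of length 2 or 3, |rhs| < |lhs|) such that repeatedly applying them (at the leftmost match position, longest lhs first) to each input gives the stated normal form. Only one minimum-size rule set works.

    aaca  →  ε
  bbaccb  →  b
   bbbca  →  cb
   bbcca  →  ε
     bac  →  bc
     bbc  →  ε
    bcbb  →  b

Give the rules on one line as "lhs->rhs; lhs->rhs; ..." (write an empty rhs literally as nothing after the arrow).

  | aaca => aca => ca => ε
  | bbaccb => caccb => ccb => b
  | bbbca => cbca => cb
  | bbcca => ccca => ca => ε

ac->c; bb->c; ca->; cc->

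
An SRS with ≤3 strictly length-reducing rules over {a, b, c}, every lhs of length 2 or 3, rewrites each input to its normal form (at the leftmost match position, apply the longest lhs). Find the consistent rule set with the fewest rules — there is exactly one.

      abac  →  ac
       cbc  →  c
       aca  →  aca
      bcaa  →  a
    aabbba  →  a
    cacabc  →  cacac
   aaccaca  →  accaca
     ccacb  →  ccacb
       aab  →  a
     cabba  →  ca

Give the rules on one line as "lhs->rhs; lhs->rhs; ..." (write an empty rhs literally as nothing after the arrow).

  | abac => aac => ac
  | cbc => c
  | aca
  | bcaa => aa => a

aa->a; ab->a; bc->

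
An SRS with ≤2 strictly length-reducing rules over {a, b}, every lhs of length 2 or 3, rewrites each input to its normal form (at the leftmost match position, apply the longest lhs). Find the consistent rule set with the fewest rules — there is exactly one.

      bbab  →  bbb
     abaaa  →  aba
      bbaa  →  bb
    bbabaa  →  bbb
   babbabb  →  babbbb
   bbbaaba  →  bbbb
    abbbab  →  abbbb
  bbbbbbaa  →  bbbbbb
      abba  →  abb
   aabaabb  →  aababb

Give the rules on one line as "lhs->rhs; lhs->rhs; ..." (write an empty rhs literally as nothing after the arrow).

  | bbab => bbb
  | abaaa => abaa => aba
  | bbaa => bba => bb
  | bbabaa => bbbaa => bbba => bbb

baa->ba; bba->bb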